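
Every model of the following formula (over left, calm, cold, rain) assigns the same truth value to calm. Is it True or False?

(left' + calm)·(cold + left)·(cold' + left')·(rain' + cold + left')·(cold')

True

Suppose calm = 0.
From the singleton clause (left'), left = 0.
From the singleton clause (cold), cold = 1.
Now (cold') is unsatisfied and unit — conflict.
So every satisfying assignment has calm = True.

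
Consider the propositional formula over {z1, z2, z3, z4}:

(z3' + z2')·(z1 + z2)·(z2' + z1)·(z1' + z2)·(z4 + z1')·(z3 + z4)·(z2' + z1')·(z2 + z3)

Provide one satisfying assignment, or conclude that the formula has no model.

Case z3 = 0:
(z4) alone gives z4 = 1.
(z2) alone gives z2 = 1.
(z1) alone gives z1 = 1.
That conflicts with the unit clause (z1').
Undo z3 and try z3 = 1.
(z2') alone gives z2 = 0.
(z1) alone gives z1 = 1.
That conflicts with the unit clause (z1').
Neither z3 = 1 nor z3 = 0 works.

UNSATISFIABLE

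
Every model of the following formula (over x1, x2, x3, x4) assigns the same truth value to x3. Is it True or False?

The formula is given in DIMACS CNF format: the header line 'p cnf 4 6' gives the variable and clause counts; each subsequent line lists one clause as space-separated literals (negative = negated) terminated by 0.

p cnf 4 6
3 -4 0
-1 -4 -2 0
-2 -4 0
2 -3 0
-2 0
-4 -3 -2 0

False

Suppose x3 = True.
(x2) alone gives x2 = True.
That conflicts with the unit clause (¬x2).
So every satisfying assignment has x3 = False.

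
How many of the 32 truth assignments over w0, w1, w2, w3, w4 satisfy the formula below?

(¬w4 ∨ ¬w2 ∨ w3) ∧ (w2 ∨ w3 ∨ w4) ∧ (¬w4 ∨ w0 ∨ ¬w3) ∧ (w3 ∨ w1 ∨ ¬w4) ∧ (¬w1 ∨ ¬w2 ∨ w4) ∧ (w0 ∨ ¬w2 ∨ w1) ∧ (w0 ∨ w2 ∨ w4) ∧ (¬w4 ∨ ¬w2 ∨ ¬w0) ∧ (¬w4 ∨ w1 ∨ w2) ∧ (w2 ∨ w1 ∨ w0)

There are 2^5 = 32 truth assignments over (w0, w1, w2, w3, w4).
Split on w1. With w1 = True, the clauses containing w1 are satisfied and ¬w1 drops from the rest; 4 of the 2^4 = 16 assignments to the other variables satisfy what remains.
With w1 = False, by the same count on the reduced clause set, 3 assignments work.
(One model: w0=F, w1=T, w2=F, w3=F, w4=T.)
Total: 4 + 3 = 7.

7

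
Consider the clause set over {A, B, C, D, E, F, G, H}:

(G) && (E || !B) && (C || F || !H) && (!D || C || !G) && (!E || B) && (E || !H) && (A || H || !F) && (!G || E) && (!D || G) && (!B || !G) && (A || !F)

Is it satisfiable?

Unit clause (G) forces G = true.
Unit clause (E) forces E = true.
Unit clause (B) forces B = true.
But (!B) is also a unit clause — contradiction.
No assignment satisfies every clause.

Unsatisfiable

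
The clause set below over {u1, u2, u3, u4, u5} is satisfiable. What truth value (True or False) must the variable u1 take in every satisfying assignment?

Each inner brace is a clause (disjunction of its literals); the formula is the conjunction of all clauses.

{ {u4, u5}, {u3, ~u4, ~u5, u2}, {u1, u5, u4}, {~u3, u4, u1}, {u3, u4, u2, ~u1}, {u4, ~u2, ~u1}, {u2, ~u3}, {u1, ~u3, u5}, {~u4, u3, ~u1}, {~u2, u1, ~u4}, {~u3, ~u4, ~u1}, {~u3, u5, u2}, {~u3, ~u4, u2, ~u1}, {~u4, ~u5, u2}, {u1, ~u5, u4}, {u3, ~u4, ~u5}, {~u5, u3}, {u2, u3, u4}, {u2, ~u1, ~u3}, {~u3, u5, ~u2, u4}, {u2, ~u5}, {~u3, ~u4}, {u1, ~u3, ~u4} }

False

Suppose u1 = 1.
Suppose u4 = 1.
The clause (u3) is unit, so u3 = 1.
That conflicts with the unit clause (~u3).
That branch fails; take u4 = 0 instead.
The clause (u5) is unit, so u5 = 1.
The clause (~u2) is unit, so u2 = 0.
That conflicts with the unit clause (u2).
Neither u4 = 1 nor u4 = 0 works.
So every satisfying assignment has u1 = False.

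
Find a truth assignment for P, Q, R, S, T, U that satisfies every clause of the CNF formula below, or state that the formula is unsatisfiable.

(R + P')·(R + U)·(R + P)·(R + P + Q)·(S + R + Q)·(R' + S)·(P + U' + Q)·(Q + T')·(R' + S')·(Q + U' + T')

UNSATISFIABLE

Case R = 1:
From the singleton clause (S), S = 1.
That conflicts with the unit clause (S').
Backtrack on R: now try R = 0.
From the singleton clause (P'), P = 0.
That conflicts with the unit clause (P).
Neither R = 1 nor R = 0 works.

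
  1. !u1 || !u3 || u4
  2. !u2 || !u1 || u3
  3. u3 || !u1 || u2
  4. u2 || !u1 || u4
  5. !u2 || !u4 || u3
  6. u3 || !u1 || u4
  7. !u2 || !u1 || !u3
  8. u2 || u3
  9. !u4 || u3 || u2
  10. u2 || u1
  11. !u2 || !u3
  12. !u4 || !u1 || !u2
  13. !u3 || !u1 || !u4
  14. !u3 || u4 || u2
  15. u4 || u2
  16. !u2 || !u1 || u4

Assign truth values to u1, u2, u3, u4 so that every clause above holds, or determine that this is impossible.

u1: false,  u2: true,  u3: false,  u4: false

Try u2 = true.
The clause (!u3) is unit, so u3 = false.
The clause (!u1) is unit, so u1 = false.
The clause (!u4) is unit, so u4 = false.
Every clause now holds.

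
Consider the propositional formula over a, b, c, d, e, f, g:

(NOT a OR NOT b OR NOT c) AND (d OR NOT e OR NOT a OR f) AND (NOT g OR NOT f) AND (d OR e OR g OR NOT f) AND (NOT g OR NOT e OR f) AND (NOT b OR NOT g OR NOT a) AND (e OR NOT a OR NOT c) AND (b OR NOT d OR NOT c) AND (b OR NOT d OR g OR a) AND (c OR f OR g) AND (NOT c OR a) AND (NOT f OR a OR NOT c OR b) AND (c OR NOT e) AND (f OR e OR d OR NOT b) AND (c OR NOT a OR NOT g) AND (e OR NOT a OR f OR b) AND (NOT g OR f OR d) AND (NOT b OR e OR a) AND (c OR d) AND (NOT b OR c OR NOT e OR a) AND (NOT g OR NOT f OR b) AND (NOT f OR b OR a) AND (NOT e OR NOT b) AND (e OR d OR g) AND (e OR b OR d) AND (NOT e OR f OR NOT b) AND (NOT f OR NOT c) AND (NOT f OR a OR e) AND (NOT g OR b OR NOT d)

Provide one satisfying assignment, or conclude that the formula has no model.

a: true; b: true; c: false; d: true; e: false; f: true; g: false

Case g = false:
Case c = false:
(f) alone gives f = true.
(NOT e) alone gives e = false.
(d) alone gives d = true.
(a) alone gives a = true.
No clause remains; b is free.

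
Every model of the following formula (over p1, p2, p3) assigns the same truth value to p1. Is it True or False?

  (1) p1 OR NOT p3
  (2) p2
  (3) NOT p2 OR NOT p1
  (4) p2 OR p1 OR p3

Suppose p1 = true.
(p2) alone gives p2 = true.
That conflicts with the unit clause (NOT p2).
So every satisfying assignment has p1 = False.

False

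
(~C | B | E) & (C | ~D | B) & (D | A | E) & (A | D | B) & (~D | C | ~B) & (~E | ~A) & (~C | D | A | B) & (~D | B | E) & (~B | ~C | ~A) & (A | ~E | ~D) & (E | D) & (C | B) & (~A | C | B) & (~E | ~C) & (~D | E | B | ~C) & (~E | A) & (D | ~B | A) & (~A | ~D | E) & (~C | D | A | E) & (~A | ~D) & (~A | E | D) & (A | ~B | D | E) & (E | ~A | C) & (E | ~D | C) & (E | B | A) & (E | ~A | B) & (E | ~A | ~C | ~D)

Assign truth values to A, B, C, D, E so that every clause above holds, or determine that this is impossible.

Suppose E = 0.
Unit clause (D) forces D = 1.
Unit clause (B) forces B = 1.
Unit clause (C) forces C = 1.
Unit clause (~A) forces A = 0.
Every clause now holds.

A ↦ 0,  B ↦ 1,  C ↦ 1,  D ↦ 1,  E ↦ 0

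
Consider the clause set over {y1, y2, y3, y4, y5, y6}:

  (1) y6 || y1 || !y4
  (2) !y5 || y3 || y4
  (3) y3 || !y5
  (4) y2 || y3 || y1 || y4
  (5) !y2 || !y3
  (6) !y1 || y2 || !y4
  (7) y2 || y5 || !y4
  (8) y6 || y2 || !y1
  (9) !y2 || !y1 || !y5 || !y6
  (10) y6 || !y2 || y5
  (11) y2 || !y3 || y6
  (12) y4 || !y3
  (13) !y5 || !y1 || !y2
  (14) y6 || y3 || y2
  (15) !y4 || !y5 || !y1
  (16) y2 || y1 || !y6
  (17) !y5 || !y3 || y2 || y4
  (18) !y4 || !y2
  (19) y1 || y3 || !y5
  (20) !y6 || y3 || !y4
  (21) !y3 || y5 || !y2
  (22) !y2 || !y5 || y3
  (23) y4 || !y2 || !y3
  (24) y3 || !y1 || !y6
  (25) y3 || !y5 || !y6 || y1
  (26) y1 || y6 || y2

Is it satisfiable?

Yes, satisfiable

Suppose y3 = false.
Unit clause (!y5) forces y5 = false.
Suppose y2 = true.
Unit clause (y6) forces y6 = true.
Unit clause (!y4) forces y4 = false.
Unit clause (!y1) forces y1 = false.
This assignment satisfies each clause.
A satisfying assignment: y1=false,  y2=true,  y3=false,  y4=false,  y5=false,  y6=true.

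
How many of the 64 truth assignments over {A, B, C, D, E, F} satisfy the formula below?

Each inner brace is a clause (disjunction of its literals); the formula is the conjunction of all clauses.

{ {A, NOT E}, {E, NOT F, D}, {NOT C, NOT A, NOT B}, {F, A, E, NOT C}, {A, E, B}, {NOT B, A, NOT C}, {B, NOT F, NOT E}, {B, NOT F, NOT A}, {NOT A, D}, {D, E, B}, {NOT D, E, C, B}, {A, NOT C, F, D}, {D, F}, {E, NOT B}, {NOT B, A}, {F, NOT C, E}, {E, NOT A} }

4

There are 2^6 = 64 truth assignments over (A, B, C, D, E, F).
Split on E. With E = true, the clauses containing E are satisfied and NOT E drops from the rest; 4 of the 2^5 = 32 assignments to the other variables satisfy what remains.
With E = false, by the same count on the reduced clause set, 0 assignments work.
Total: 4 + 0 = 4.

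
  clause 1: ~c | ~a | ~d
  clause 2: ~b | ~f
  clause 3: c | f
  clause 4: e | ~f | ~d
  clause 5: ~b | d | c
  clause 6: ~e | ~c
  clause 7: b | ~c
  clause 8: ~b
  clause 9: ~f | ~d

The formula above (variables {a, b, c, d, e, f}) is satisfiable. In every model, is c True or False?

Suppose c = 1.
From the singleton clause (~e), e = 0.
From the singleton clause (b), b = 1.
That conflicts with the unit clause (~b).
So every satisfying assignment has c = False.

False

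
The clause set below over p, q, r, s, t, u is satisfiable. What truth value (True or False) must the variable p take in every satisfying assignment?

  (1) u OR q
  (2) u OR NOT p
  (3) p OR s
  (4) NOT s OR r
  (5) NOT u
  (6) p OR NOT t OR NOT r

Suppose p = true.
The clause (u) is unit, so u = true.
That conflicts with the unit clause (NOT u).
So every satisfying assignment has p = False.

False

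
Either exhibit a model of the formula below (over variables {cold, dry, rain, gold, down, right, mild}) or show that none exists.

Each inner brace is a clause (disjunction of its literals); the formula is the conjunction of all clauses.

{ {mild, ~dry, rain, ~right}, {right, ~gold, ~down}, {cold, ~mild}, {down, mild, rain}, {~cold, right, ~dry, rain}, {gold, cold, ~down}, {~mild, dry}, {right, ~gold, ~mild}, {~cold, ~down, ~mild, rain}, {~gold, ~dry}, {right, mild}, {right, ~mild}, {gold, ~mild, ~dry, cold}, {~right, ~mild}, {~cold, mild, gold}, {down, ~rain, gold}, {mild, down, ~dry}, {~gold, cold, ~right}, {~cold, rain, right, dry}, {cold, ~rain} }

Suppose cold = 1.
Suppose mild = 0.
The clause (right) is unit, so right = 1.
The clause (gold) is unit, so gold = 1.
The clause (~dry) is unit, so dry = 0.
Suppose down = 0.
The clause (rain) is unit, so rain = 1.
Every clause now holds.

cold: 1, dry: 0, rain: 1, gold: 1, down: 0, right: 1, mild: 0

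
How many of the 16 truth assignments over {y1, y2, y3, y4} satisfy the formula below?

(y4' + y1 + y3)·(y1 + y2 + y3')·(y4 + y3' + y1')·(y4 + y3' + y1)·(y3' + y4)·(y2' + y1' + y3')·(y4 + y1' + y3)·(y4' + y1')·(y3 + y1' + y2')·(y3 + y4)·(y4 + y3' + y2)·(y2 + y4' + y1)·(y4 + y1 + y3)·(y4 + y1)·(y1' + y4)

There are 2^4 = 16 truth assignments over (y1, y2, y3, y4).
Split on y3. With y3 = 1, the clauses containing y3 are satisfied and y3' drops from the rest; 1 of the 2^3 = 8 assignments to the other variables satisfy what remains.
With y3 = 0, by the same count on the reduced clause set, 0 assignments work.
Total: 1 + 0 = 1.

1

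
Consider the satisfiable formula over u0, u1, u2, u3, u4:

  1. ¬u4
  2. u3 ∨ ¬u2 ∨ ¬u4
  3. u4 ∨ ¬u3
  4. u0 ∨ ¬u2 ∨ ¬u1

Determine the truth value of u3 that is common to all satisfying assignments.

False

Suppose u3 = True.
The clause (¬u4) is unit, so u4 = False.
But (u4) is also a unit clause — contradiction.
So every satisfying assignment has u3 = False.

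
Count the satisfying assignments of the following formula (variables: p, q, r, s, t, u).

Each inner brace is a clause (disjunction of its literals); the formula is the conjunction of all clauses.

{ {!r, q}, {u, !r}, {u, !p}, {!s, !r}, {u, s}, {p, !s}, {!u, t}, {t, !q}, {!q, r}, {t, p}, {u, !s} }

5

There are 2^6 = 64 truth assignments over (p, q, r, s, t, u).
Split on u. With u = true, the clauses containing u are satisfied and !u drops from the rest; 5 of the 2^5 = 32 assignments to the other variables satisfy what remains.
With u = false, by the same count on the reduced clause set, 0 assignments work.
(One model: p=F, q=F, r=F, s=F, t=T, u=T.)
Total: 5 + 0 = 5.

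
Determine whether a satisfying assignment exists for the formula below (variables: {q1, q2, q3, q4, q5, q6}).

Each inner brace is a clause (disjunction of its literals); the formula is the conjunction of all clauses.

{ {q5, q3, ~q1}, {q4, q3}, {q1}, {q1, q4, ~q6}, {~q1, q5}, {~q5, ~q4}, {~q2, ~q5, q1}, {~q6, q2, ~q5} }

(q1) alone gives q1 = 1.
(q5) alone gives q5 = 1.
(~q4) alone gives q4 = 0.
(q3) alone gives q3 = 1.
Try q6 = 0.
Every clause is now satisfied; q2 is unconstrained.
A satisfying assignment: q1 ↦ 1,  q2 ↦ 1,  q3 ↦ 1,  q4 ↦ 0,  q5 ↦ 1,  q6 ↦ 0.

Yes, satisfiable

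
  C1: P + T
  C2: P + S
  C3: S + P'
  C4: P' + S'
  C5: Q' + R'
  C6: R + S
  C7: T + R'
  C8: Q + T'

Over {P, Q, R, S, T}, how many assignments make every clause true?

There are 2^5 = 32 truth assignments over (P, Q, R, S, T).
Split on T. With T = 1, the clauses containing T are satisfied and T' drops from the rest; 1 of the 2^4 = 16 assignments to the other variables satisfy what remains.
With T = 0, by the same count on the reduced clause set, 0 assignments work.
(One model: P=F, Q=T, R=F, S=T, T=T.)
Total: 1 + 0 = 1.

1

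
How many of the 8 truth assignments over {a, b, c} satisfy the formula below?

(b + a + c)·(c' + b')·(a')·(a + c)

1

There are 2^3 = 8 truth assignments over (a, b, c).
Check each against the 4 clauses (columns in the order a, b, c):
  F F F  ✗ fails (b + a + c)
  F F T  ✓ satisfies all
  F T F  ✗ fails (a + c)
  F T T  ✗ fails (c' + b')
  T F F  ✗ fails (a')
  T F T  ✗ fails (a')
  T T F  ✗ fails (a')
  T T T  ✗ fails (c' + b')
1 of the 8 rows is a model.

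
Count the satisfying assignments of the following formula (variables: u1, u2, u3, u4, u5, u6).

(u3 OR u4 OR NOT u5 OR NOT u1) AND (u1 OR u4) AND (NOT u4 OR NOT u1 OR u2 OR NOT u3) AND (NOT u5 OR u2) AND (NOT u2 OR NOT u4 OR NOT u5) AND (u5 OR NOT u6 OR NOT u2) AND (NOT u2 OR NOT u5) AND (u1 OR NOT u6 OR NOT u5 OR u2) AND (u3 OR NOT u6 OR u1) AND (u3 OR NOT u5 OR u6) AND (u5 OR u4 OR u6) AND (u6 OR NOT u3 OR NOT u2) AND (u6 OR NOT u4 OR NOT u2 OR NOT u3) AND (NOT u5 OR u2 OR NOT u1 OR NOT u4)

There are 2^6 = 64 truth assignments over (u1, u2, u3, u4, u5, u6).
Split on u3. With u3 = true, the clauses containing u3 are satisfied and NOT u3 drops from the rest; 3 of the 2^5 = 32 assignments to the other variables satisfy what remains.
With u3 = false, by the same count on the reduced clause set, 6 assignments work.
(One model: u1=F, u2=F, u3=F, u4=T, u5=F, u6=F.)
Total: 3 + 6 = 9.

9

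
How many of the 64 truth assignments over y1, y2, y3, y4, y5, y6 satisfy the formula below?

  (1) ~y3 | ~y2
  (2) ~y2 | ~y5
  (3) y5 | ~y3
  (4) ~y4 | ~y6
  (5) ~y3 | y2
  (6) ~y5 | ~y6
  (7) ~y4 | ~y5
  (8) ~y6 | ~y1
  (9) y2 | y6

There are 2^6 = 64 truth assignments over (y1, y2, y3, y4, y5, y6).
Split on y3. With y3 = 1, the clauses containing y3 are satisfied and ~y3 drops from the rest; 0 of the 2^5 = 32 assignments to the other variables satisfy what remains.
With y3 = 0, by the same count on the reduced clause set, 6 assignments work.
(One model: y1=F, y2=F, y3=F, y4=F, y5=F, y6=T.)
Total: 0 + 6 = 6.

6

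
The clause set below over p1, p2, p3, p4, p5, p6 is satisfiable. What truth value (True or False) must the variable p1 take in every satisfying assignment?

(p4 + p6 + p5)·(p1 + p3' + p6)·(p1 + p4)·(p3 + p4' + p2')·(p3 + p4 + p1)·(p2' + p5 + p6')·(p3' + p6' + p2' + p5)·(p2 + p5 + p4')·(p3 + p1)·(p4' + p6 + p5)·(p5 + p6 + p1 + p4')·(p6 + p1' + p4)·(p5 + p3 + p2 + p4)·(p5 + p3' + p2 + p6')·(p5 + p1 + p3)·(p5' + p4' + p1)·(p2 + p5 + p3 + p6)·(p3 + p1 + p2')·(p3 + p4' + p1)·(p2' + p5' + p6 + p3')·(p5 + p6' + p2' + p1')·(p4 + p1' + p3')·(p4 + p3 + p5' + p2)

True

Suppose p1 = 0.
Unit clause (p4) forces p4 = 1.
Unit clause (p3) forces p3 = 1.
Unit clause (p6) forces p6 = 1.
Unit clause (p5') forces p5 = 0.
Unit clause (p2') forces p2 = 0.
Now (p2) is unsatisfied and unit — conflict.
So every satisfying assignment has p1 = True.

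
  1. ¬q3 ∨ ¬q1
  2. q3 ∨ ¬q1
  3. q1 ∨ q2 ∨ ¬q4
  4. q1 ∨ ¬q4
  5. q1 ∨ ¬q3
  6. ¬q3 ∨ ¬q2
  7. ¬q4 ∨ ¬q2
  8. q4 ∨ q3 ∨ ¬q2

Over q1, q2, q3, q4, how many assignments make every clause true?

1

There are 2^4 = 16 truth assignments over (q1, q2, q3, q4).
Check each against the 8 clauses (columns in the order q1, q2, q3, q4):
  F F F F  ✓ satisfies all
  F F F T  ✗ fails (q1 ∨ q2 ∨ ¬q4)
  F F T F  ✗ fails (q1 ∨ ¬q3)
  F F T T  ✗ fails (q1 ∨ q2 ∨ ¬q4)
  F T F F  ✗ fails (q4 ∨ q3 ∨ ¬q2)
  F T F T  ✗ fails (q1 ∨ ¬q4)
  F T T F  ✗ fails (q1 ∨ ¬q3)
  F T T T  ✗ fails (q1 ∨ ¬q4)
  T F F F  ✗ fails (q3 ∨ ¬q1)
  T F F T  ✗ fails (q3 ∨ ¬q1)
  T F T F  ✗ fails (¬q3 ∨ ¬q1)
  T F T T  ✗ fails (¬q3 ∨ ¬q1)
  T T F F  ✗ fails (q3 ∨ ¬q1)
  T T F T  ✗ fails (q3 ∨ ¬q1)
  T T T F  ✗ fails (¬q3 ∨ ¬q1)
  T T T T  ✗ fails (¬q3 ∨ ¬q1)
1 of the 16 rows is a model.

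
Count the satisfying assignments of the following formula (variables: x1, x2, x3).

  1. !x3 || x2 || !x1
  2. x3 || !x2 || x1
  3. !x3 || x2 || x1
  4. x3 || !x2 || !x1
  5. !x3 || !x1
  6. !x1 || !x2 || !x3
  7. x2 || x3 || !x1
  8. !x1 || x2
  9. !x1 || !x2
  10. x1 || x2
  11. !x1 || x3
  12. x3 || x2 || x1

There are 2^3 = 8 truth assignments over (x1, x2, x3).
Split on x1. With x1 = true, the clauses containing x1 are satisfied and !x1 drops from the rest; 0 of the 2^2 = 4 assignments to the other variables satisfy what remains.
With x1 = false, by the same count on the reduced clause set, 1 assignment works.
(One model: x1=F, x2=T, x3=T.)
Total: 0 + 1 = 1.

1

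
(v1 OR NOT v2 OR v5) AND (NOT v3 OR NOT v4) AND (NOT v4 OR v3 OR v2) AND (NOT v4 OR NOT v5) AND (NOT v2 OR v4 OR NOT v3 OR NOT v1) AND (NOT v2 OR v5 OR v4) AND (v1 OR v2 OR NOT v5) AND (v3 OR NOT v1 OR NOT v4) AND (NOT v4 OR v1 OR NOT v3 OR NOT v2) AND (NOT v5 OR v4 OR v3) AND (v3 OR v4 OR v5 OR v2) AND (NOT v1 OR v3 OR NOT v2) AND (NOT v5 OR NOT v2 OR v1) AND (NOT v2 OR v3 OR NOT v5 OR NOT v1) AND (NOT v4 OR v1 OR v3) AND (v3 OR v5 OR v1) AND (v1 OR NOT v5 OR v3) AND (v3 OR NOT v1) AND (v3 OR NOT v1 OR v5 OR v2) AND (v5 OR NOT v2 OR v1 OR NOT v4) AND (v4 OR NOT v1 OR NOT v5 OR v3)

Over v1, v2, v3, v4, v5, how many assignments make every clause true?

3

There are 2^5 = 32 truth assignments over (v1, v2, v3, v4, v5).
Split on v4. With v4 = true, the clauses containing v4 are satisfied and NOT v4 drops from the rest; 0 of the 2^4 = 16 assignments to the other variables satisfy what remains.
With v4 = false, by the same count on the reduced clause set, 3 assignments work.
(One model: v1=F, v2=F, v3=T, v4=F, v5=F.)
Total: 0 + 3 = 3.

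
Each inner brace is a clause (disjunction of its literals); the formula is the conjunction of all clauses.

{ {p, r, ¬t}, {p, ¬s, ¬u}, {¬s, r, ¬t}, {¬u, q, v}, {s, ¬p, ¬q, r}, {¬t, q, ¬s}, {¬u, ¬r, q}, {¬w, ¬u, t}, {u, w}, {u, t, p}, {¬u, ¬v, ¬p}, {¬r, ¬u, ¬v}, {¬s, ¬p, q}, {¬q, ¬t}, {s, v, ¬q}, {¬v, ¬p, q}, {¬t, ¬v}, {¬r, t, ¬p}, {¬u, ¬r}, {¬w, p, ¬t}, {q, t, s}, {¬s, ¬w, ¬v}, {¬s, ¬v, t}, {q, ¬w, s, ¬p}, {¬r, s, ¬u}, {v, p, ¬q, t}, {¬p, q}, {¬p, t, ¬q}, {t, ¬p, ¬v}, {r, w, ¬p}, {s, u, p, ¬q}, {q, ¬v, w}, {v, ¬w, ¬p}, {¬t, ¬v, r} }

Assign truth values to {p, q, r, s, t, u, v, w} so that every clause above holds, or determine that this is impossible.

Try u = True.
The clause (¬r) is unit, so r = False.
Try p = False.
The clause (¬t) is unit, so t = False.
The clause (¬s) is unit, so s = False.
The clause (¬w) is unit, so w = False.
The clause (q) is unit, so q = True.
The clause (v) is unit, so v = True.
This assignment satisfies each clause.

p ↦ False, q ↦ True, r ↦ False, s ↦ False, t ↦ False, u ↦ True, v ↦ True, w ↦ False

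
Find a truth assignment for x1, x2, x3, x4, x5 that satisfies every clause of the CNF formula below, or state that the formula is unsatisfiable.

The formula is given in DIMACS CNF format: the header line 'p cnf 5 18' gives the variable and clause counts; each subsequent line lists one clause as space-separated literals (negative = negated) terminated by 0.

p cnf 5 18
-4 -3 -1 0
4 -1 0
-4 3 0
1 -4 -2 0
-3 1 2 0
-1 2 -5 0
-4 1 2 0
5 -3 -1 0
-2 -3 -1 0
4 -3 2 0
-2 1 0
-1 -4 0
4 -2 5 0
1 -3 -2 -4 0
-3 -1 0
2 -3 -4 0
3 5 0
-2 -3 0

Case x4 = False:
From the singleton clause (¬x1), x1 = False.
From the singleton clause (¬x2), x2 = False.
From the singleton clause (¬x3), x3 = False.
From the singleton clause (x5), x5 = True.
All clauses are satisfied.

x1 ↦ False,  x2 ↦ False,  x3 ↦ False,  x4 ↦ False,  x5 ↦ True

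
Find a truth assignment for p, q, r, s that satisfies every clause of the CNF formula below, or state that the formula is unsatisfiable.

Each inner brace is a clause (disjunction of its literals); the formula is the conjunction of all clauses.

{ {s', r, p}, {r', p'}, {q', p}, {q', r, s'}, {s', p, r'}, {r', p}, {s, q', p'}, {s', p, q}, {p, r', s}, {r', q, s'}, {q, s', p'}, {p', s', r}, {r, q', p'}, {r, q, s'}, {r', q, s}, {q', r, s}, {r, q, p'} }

Branch on r: set r = 0.
Branch on s: set s = 0.
From the singleton clause (q'), q = 0.
From the singleton clause (p'), p = 0.
All clauses are satisfied.

p=0; q=0; r=0; s=0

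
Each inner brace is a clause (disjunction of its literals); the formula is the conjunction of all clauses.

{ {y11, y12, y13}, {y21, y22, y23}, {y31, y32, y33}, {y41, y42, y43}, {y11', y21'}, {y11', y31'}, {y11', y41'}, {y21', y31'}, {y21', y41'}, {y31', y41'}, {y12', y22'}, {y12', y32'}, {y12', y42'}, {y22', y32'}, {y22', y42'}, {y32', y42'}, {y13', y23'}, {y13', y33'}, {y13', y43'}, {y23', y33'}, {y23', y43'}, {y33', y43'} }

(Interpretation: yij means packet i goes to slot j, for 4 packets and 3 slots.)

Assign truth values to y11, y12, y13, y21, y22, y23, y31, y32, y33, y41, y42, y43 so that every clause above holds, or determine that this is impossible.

UNSATISFIABLE

Try y11 = 0.
Try y12 = 1.
The clause (y22') is unit, so y22 = 0.
The clause (y32') is unit, so y32 = 0.
The clause (y42') is unit, so y42 = 0.
Try y21 = 1.
The clause (y31') is unit, so y31 = 0.
The clause (y33) is unit, so y33 = 1.
The clause (y41') is unit, so y41 = 0.
The clause (y43) is unit, so y43 = 1.
But (y43') is also a unit clause — contradiction.
Undo y21 and try y21 = 0.
The clause (y23) is unit, so y23 = 1.
The clause (y13') is unit, so y13 = 0.
The clause (y33') is unit, so y33 = 0.
The clause (y31) is unit, so y31 = 1.
The clause (y41') is unit, so y41 = 0.
The clause (y43) is unit, so y43 = 1.
But (y43') is also a unit clause — contradiction.
Neither y21 = 1 nor y21 = 0 works.
Undo y12 and try y12 = 0.
The clause (y13) is unit, so y13 = 1.
The clause (y23') is unit, so y23 = 0.
The clause (y33') is unit, so y33 = 0.
The clause (y43') is unit, so y43 = 0.
Try y21 = 1.
The clause (y31') is unit, so y31 = 0.
The clause (y32) is unit, so y32 = 1.
The clause (y41') is unit, so y41 = 0.
The clause (y42) is unit, so y42 = 1.
But (y42') is also a unit clause — contradiction.
Undo y21 and try y21 = 0.
The clause (y22) is unit, so y22 = 1.
The clause (y32') is unit, so y32 = 0.
The clause (y31) is unit, so y31 = 1.
The clause (y41') is unit, so y41 = 0.
The clause (y42) is unit, so y42 = 1.
But (y42') is also a unit clause — contradiction.
Neither y21 = 1 nor y21 = 0 works.
Neither y12 = 1 nor y12 = 0 works.
Undo y11 and try y11 = 1.
The clause (y21') is unit, so y21 = 0.
The clause (y31') is unit, so y31 = 0.
The clause (y41') is unit, so y41 = 0.
Try y22 = 1.
The clause (y12') is unit, so y12 = 0.
The clause (y32') is unit, so y32 = 0.
The clause (y33) is unit, so y33 = 1.
The clause (y42') is unit, so y42 = 0.
The clause (y43) is unit, so y43 = 1.
But (y43') is also a unit clause — contradiction.
Undo y22 and try y22 = 0.
The clause (y23) is unit, so y23 = 1.
The clause (y13') is unit, so y13 = 0.
The clause (y33') is unit, so y33 = 0.
The clause (y32) is unit, so y32 = 1.
The clause (y12') is unit, so y12 = 0.
The clause (y42') is unit, so y42 = 0.
The clause (y43) is unit, so y43 = 1.
But (y43') is also a unit clause — contradiction.
Neither y22 = 1 nor y22 = 0 works.
Neither y11 = 1 nor y11 = 0 works.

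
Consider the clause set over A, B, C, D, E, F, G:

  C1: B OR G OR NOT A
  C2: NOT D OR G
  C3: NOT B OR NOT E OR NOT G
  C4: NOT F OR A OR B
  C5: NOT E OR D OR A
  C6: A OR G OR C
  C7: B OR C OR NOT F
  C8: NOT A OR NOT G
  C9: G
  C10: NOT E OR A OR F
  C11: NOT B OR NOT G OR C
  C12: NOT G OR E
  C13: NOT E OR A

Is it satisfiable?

No, unsatisfiable

The clause (G) is unit, so G = true.
The clause (NOT A) is unit, so A = false.
The clause (E) is unit, so E = true.
But (NOT E) is also a unit clause — contradiction.
No assignment satisfies every clause.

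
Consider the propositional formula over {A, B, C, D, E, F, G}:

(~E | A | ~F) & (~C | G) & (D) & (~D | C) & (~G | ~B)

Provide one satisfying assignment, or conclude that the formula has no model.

A ↦ 0,  B ↦ 0,  C ↦ 1,  D ↦ 1,  E ↦ 0,  F ↦ 0,  G ↦ 1

The clause (D) is unit, so D = 1.
The clause (C) is unit, so C = 1.
The clause (G) is unit, so G = 1.
The clause (~B) is unit, so B = 0.
Case E = 0:
All clauses hold; A, F can take either value.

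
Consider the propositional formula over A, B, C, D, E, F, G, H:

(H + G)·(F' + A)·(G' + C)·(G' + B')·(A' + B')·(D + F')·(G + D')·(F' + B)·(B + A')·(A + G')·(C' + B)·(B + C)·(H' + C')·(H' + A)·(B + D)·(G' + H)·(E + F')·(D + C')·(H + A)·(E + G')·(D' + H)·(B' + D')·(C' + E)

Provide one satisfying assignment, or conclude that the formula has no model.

UNSATISFIABLE

Try H = 1.
From the singleton clause (C'), C = 0.
From the singleton clause (G'), G = 0.
From the singleton clause (D'), D = 0.
From the singleton clause (F'), F = 0.
From the singleton clause (B), B = 1.
From the singleton clause (A'), A = 0.
But (A) is also a unit clause — contradiction.
So H must be the other value — set H = 0.
From the singleton clause (G), G = 1.
But (G') is also a unit clause — contradiction.
Both values of H lead to a conflict.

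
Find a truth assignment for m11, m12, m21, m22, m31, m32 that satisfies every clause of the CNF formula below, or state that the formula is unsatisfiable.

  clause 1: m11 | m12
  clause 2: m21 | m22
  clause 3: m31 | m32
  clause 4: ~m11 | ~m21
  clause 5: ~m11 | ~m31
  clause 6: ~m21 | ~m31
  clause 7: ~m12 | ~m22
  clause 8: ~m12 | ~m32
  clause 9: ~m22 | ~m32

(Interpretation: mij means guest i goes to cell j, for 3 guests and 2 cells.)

UNSATISFIABLE

Case m11 = 1:
The clause (~m21) is unit, so m21 = 0.
The clause (m22) is unit, so m22 = 1.
The clause (~m31) is unit, so m31 = 0.
The clause (m32) is unit, so m32 = 1.
But (~m32) is also a unit clause — contradiction.
So m11 must be the other value — set m11 = 0.
The clause (m12) is unit, so m12 = 1.
The clause (~m22) is unit, so m22 = 0.
The clause (m21) is unit, so m21 = 1.
The clause (~m31) is unit, so m31 = 0.
The clause (m32) is unit, so m32 = 1.
But (~m32) is also a unit clause — contradiction.
Both values of m11 lead to a conflict.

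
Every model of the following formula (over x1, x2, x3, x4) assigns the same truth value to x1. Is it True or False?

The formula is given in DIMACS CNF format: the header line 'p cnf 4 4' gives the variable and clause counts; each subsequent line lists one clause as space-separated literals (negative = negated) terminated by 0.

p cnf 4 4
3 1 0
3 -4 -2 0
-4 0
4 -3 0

Suppose x1 = False.
The clause (x3) is unit, so x3 = True.
The clause (¬x4) is unit, so x4 = False.
Now (x4) is unsatisfied and unit — conflict.
So every satisfying assignment has x1 = True.

True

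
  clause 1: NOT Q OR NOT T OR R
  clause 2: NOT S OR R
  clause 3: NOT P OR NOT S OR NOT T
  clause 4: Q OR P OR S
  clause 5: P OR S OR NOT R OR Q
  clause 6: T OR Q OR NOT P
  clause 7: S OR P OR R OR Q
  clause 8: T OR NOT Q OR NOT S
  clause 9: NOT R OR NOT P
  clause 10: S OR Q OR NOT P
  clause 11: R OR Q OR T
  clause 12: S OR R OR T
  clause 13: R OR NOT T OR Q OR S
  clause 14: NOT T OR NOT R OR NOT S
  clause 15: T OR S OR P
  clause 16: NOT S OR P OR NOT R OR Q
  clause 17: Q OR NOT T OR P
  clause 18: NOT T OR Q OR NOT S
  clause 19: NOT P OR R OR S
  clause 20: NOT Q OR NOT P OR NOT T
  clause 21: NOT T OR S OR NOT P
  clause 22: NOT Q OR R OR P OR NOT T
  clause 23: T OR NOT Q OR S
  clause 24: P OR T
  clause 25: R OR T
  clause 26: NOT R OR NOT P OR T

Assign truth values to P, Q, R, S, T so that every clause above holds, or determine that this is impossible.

Suppose S = false.
Suppose Q = true.
(T) alone gives T = true.
(R) alone gives R = true.
(NOT P) alone gives P = false.
All clauses are satisfied.

P ↦ false,  Q ↦ true,  R ↦ true,  S ↦ false,  T ↦ true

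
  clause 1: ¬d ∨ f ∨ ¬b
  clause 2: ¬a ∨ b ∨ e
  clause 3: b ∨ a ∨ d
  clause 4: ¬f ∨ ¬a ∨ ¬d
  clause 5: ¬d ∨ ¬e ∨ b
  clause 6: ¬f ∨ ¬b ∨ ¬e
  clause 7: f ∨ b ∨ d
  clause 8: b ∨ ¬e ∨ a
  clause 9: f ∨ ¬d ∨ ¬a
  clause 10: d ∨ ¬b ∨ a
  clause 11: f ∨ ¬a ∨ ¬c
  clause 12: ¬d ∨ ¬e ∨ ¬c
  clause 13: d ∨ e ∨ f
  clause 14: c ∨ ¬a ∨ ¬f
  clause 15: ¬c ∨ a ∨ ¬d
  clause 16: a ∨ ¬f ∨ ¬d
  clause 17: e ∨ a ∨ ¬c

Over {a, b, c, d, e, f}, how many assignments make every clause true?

There are 2^6 = 64 truth assignments over (a, b, c, d, e, f).
Split on a. With a = True, the clauses containing a are satisfied and ¬a drops from the rest; 3 of the 2^5 = 32 assignments to the other variables satisfy what remains.
With a = False, by the same count on the reduced clause set, 1 assignment works.
(One model: a=F, b=F, c=F, d=T, e=F, f=F.)
Total: 3 + 1 = 4.

4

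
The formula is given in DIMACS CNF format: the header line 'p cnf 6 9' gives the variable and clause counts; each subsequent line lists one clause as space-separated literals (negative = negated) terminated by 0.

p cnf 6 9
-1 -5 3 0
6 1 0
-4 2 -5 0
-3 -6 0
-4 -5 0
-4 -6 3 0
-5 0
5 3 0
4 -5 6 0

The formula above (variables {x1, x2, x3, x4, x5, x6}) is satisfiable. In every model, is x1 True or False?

Suppose x1 = False.
Unit clause (x6) forces x6 = True.
Unit clause (¬x3) forces x3 = False.
Unit clause (¬x4) forces x4 = False.
Unit clause (¬x5) forces x5 = False.
Now (x5) is unsatisfied and unit — conflict.
So every satisfying assignment has x1 = True.

True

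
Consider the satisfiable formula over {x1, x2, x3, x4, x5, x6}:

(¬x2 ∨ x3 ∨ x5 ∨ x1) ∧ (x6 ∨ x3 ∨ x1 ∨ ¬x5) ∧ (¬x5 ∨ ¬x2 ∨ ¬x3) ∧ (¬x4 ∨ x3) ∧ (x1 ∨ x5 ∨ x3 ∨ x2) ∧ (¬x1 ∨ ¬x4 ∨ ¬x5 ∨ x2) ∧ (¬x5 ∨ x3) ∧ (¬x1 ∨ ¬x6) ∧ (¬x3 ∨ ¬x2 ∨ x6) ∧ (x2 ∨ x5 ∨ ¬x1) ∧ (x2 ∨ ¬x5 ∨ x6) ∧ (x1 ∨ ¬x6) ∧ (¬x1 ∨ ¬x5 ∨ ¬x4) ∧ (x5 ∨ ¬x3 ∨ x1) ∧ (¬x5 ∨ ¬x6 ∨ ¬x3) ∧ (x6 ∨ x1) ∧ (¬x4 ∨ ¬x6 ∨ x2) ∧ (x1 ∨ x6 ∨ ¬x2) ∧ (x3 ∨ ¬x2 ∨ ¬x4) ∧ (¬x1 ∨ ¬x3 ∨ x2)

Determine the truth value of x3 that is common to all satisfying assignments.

False

Suppose x3 = True.
Suppose x5 = False.
Unit clause (x1) forces x1 = True.
Unit clause (¬x6) forces x6 = False.
Unit clause (¬x2) forces x2 = False.
But (x2) is also a unit clause — contradiction.
Undo x5 and try x5 = True.
Unit clause (¬x2) forces x2 = False.
Unit clause (x6) forces x6 = True.
But (¬x6) is also a unit clause — contradiction.
Both values of x5 lead to a conflict.
So every satisfying assignment has x3 = False.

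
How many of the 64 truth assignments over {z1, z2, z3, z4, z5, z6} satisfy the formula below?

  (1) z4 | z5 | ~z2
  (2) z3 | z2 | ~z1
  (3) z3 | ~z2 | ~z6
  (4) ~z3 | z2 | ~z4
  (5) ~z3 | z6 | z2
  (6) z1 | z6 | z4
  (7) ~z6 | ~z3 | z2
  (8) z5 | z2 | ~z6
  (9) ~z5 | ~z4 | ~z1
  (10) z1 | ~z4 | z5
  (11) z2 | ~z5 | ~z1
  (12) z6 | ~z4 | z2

There are 2^6 = 64 truth assignments over (z1, z2, z3, z4, z5, z6).
Split on z3. With z3 = 1, the clauses containing z3 are satisfied and ~z3 drops from the rest; 7 of the 2^5 = 32 assignments to the other variables satisfy what remains.
With z3 = 0, by the same count on the reduced clause set, 5 assignments work.
Total: 7 + 5 = 12.

12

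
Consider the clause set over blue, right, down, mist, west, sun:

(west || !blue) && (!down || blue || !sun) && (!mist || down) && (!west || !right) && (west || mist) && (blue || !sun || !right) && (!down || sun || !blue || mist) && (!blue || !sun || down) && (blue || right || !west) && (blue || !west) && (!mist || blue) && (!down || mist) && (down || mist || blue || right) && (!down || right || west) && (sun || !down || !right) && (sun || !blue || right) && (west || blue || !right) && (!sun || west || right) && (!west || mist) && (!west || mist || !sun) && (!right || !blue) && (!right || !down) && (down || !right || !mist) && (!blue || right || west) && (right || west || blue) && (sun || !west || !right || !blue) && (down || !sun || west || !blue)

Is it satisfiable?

Try west = true.
Unit clause (!right) forces right = false.
Unit clause (blue) forces blue = true.
Unit clause (sun) forces sun = true.
Unit clause (down) forces down = true.
Unit clause (mist) forces mist = true.
All clauses are satisfied.
A satisfying assignment: blue=true, right=false, down=true, mist=true, west=true, sun=true.

Satisfiable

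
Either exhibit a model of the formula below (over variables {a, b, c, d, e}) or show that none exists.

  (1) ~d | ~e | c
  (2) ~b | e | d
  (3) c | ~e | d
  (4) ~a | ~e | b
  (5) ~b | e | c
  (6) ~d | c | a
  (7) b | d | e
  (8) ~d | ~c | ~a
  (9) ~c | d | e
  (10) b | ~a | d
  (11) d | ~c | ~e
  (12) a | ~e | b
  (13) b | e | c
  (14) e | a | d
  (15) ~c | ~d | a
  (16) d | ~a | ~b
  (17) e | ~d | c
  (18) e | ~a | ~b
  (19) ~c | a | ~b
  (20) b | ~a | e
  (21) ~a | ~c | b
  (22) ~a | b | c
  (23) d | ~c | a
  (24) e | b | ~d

UNSATISFIABLE

Branch on d: set d = 0.
Branch on b: set b = 0.
Unit clause (e) forces e = 1.
Unit clause (c) forces c = 1.
But (~c) is also a unit clause — contradiction.
That branch fails; take b = 1 instead.
Unit clause (e) forces e = 1.
Unit clause (c) forces c = 1.
But (~c) is also a unit clause — contradiction.
Both values of b lead to a conflict.
That branch fails; take d = 1 instead.
Branch on e: set e = 0.
Unit clause (c) forces c = 1.
Unit clause (~a) forces a = 0.
But (a) is also a unit clause — contradiction.
That branch fails; take e = 1 instead.
Unit clause (c) forces c = 1.
Unit clause (~a) forces a = 0.
But (a) is also a unit clause — contradiction.
Both values of e lead to a conflict.
Both values of d lead to a conflict.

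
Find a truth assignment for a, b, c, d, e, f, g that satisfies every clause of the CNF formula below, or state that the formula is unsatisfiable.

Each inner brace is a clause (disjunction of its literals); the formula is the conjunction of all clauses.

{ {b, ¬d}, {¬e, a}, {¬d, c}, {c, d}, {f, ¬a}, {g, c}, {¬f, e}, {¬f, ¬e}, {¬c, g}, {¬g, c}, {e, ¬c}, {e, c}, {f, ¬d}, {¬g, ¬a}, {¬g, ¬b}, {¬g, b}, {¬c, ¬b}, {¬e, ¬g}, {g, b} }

Suppose b = True.
The clause (¬g) is unit, so g = False.
The clause (c) is unit, so c = True.
But (¬c) is also a unit clause — contradiction.
Backtrack on b: now try b = False.
The clause (¬d) is unit, so d = False.
The clause (c) is unit, so c = True.
The clause (g) is unit, so g = True.
But (¬g) is also a unit clause — contradiction.
Both values of b lead to a conflict.

UNSATISFIABLE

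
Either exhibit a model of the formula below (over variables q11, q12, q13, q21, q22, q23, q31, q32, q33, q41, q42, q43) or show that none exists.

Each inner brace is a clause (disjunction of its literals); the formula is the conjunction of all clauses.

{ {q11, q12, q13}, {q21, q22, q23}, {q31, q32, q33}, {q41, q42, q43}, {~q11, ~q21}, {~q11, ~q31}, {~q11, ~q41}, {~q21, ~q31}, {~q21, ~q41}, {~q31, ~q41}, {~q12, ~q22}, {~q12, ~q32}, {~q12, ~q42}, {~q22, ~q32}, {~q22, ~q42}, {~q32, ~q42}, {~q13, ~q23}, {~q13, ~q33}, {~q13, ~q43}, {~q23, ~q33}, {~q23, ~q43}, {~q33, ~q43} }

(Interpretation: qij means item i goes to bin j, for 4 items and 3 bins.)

Branch on q11: set q11 = 0.
Branch on q12: set q12 = 1.
(~q22) alone gives q22 = 0.
(~q32) alone gives q32 = 0.
(~q42) alone gives q42 = 0.
Branch on q21: set q21 = 1.
(~q31) alone gives q31 = 0.
(q33) alone gives q33 = 1.
(~q41) alone gives q41 = 0.
(q43) alone gives q43 = 1.
But (~q43) is also a unit clause — contradiction.
Undo q21 and try q21 = 0.
(q23) alone gives q23 = 1.
(~q13) alone gives q13 = 0.
(~q33) alone gives q33 = 0.
(q31) alone gives q31 = 1.
(~q41) alone gives q41 = 0.
(q43) alone gives q43 = 1.
But (~q43) is also a unit clause — contradiction.
Both values of q21 lead to a conflict.
Undo q12 and try q12 = 0.
(q13) alone gives q13 = 1.
(~q23) alone gives q23 = 0.
(~q33) alone gives q33 = 0.
(~q43) alone gives q43 = 0.
Branch on q21: set q21 = 1.
(~q31) alone gives q31 = 0.
(q32) alone gives q32 = 1.
(~q41) alone gives q41 = 0.
(q42) alone gives q42 = 1.
But (~q42) is also a unit clause — contradiction.
Undo q21 and try q21 = 0.
(q22) alone gives q22 = 1.
(~q32) alone gives q32 = 0.
(q31) alone gives q31 = 1.
(~q41) alone gives q41 = 0.
(q42) alone gives q42 = 1.
But (~q42) is also a unit clause — contradiction.
Both values of q21 lead to a conflict.
Both values of q12 lead to a conflict.
Undo q11 and try q11 = 1.
(~q21) alone gives q21 = 0.
(~q31) alone gives q31 = 0.
(~q41) alone gives q41 = 0.
Branch on q22: set q22 = 1.
(~q12) alone gives q12 = 0.
(~q32) alone gives q32 = 0.
(q33) alone gives q33 = 1.
(~q42) alone gives q42 = 0.
(q43) alone gives q43 = 1.
But (~q43) is also a unit clause — contradiction.
Undo q22 and try q22 = 0.
(q23) alone gives q23 = 1.
(~q13) alone gives q13 = 0.
(~q33) alone gives q33 = 0.
(q32) alone gives q32 = 1.
(~q12) alone gives q12 = 0.
(~q42) alone gives q42 = 0.
(q43) alone gives q43 = 1.
But (~q43) is also a unit clause — contradiction.
Both values of q22 lead to a conflict.
Both values of q11 lead to a conflict.

UNSATISFIABLE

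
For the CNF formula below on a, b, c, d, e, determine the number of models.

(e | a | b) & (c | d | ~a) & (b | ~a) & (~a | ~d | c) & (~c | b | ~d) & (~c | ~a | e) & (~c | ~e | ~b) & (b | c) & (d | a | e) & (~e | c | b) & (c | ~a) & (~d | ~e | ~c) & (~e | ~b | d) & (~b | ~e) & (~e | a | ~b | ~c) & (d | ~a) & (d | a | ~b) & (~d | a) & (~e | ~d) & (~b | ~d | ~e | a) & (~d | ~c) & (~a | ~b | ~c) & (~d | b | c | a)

1

There are 2^5 = 32 truth assignments over (a, b, c, d, e).
Split on b. With b = 1, the clauses containing b are satisfied and ~b drops from the rest; 0 of the 2^4 = 16 assignments to the other variables satisfy what remains.
With b = 0, by the same count on the reduced clause set, 1 assignment works.
Total: 0 + 1 = 1.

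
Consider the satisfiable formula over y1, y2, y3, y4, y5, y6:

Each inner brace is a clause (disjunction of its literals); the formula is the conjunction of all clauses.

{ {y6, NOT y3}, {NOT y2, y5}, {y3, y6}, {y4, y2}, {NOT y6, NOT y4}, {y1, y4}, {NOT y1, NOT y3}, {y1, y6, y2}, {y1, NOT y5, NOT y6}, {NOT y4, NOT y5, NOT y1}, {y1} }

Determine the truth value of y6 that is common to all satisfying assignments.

Suppose y6 = false.
(NOT y3) alone gives y3 = false.
But (y3) is also a unit clause — contradiction.
So every satisfying assignment has y6 = True.

True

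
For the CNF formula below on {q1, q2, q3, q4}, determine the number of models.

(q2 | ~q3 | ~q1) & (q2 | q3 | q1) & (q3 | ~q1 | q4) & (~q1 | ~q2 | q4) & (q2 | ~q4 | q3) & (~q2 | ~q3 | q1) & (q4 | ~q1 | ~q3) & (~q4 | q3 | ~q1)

There are 2^4 = 16 truth assignments over (q1, q2, q3, q4).
Check each against the 8 clauses (columns in the order q1, q2, q3, q4):
  F F F F  ✗ fails (q2 | q3 | q1)
  F F F T  ✗ fails (q2 | q3 | q1)
  F F T F  ✓ satisfies all
  F F T T  ✓ satisfies all
  F T F F  ✓ satisfies all
  F T F T  ✓ satisfies all
  F T T F  ✗ fails (~q2 | ~q3 | q1)
  F T T T  ✗ fails (~q2 | ~q3 | q1)
  T F F F  ✗ fails (q3 | ~q1 | q4)
  T F F T  ✗ fails (q2 | ~q4 | q3)
  T F T F  ✗ fails (q2 | ~q3 | ~q1)
  T F T T  ✗ fails (q2 | ~q3 | ~q1)
  T T F F  ✗ fails (q3 | ~q1 | q4)
  T T F T  ✗ fails (~q4 | q3 | ~q1)
  T T T F  ✗ fails (~q1 | ~q2 | q4)
  T T T T  ✓ satisfies all
5 of the 16 rows are models.

5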